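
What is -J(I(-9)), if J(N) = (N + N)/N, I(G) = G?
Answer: -2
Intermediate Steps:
J(N) = 2 (J(N) = (2*N)/N = 2)
-J(I(-9)) = -1*2 = -2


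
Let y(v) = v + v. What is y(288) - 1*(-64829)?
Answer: 65405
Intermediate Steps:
y(v) = 2*v
y(288) - 1*(-64829) = 2*288 - 1*(-64829) = 576 + 64829 = 65405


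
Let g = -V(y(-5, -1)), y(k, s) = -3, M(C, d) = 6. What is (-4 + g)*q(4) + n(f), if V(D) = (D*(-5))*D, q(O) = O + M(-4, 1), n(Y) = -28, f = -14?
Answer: 382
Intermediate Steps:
q(O) = 6 + O (q(O) = O + 6 = 6 + O)
V(D) = -5*D² (V(D) = (-5*D)*D = -5*D²)
g = 45 (g = -(-5)*(-3)² = -(-5)*9 = -1*(-45) = 45)
(-4 + g)*q(4) + n(f) = (-4 + 45)*(6 + 4) - 28 = 41*10 - 28 = 410 - 28 = 382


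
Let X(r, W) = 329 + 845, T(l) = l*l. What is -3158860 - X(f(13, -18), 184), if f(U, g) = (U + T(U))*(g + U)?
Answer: -3160034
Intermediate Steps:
T(l) = l**2
f(U, g) = (U + g)*(U + U**2) (f(U, g) = (U + U**2)*(g + U) = (U + U**2)*(U + g) = (U + g)*(U + U**2))
X(r, W) = 1174
-3158860 - X(f(13, -18), 184) = -3158860 - 1*1174 = -3158860 - 1174 = -3160034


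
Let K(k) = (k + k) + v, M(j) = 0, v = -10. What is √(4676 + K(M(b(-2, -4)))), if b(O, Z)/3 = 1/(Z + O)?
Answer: √4666 ≈ 68.308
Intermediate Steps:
b(O, Z) = 3/(O + Z) (b(O, Z) = 3/(Z + O) = 3/(O + Z))
K(k) = -10 + 2*k (K(k) = (k + k) - 10 = 2*k - 10 = -10 + 2*k)
√(4676 + K(M(b(-2, -4)))) = √(4676 + (-10 + 2*0)) = √(4676 + (-10 + 0)) = √(4676 - 10) = √4666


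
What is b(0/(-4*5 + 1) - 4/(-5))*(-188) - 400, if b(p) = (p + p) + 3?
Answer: -6324/5 ≈ -1264.8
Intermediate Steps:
b(p) = 3 + 2*p (b(p) = 2*p + 3 = 3 + 2*p)
b(0/(-4*5 + 1) - 4/(-5))*(-188) - 400 = (3 + 2*(0/(-4*5 + 1) - 4/(-5)))*(-188) - 400 = (3 + 2*(0/(-20 + 1) - 4*(-⅕)))*(-188) - 400 = (3 + 2*(0/(-19) + ⅘))*(-188) - 400 = (3 + 2*(0*(-1/19) + ⅘))*(-188) - 400 = (3 + 2*(0 + ⅘))*(-188) - 400 = (3 + 2*(⅘))*(-188) - 400 = (3 + 8/5)*(-188) - 400 = (23/5)*(-188) - 400 = -4324/5 - 400 = -6324/5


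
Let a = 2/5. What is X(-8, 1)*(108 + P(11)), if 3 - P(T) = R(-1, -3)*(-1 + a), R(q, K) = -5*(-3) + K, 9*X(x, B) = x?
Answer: -1576/15 ≈ -105.07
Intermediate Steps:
X(x, B) = x/9
a = 2/5 (a = 2*(1/5) = 2/5 ≈ 0.40000)
R(q, K) = 15 + K
P(T) = 51/5 (P(T) = 3 - (15 - 3)*(-1 + 2/5) = 3 - 12*(-3)/5 = 3 - 1*(-36/5) = 3 + 36/5 = 51/5)
X(-8, 1)*(108 + P(11)) = ((1/9)*(-8))*(108 + 51/5) = -8/9*591/5 = -1576/15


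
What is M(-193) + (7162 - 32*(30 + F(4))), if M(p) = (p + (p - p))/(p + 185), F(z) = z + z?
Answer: 47761/8 ≈ 5970.1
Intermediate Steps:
F(z) = 2*z
M(p) = p/(185 + p) (M(p) = (p + 0)/(185 + p) = p/(185 + p))
M(-193) + (7162 - 32*(30 + F(4))) = -193/(185 - 193) + (7162 - 32*(30 + 2*4)) = -193/(-8) + (7162 - 32*(30 + 8)) = -193*(-1/8) + (7162 - 32*38) = 193/8 + (7162 - 1216) = 193/8 + 5946 = 47761/8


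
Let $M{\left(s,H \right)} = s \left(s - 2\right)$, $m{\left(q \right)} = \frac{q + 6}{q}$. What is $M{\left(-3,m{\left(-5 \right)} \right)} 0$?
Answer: $0$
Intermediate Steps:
$m{\left(q \right)} = \frac{6 + q}{q}$
$M{\left(s,H \right)} = s \left(-2 + s\right)$
$M{\left(-3,m{\left(-5 \right)} \right)} 0 = - 3 \left(-2 - 3\right) 0 = \left(-3\right) \left(-5\right) 0 = 15 \cdot 0 = 0$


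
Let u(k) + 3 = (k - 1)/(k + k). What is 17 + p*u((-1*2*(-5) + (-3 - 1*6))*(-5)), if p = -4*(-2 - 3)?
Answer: -31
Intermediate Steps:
p = 20 (p = -4*(-5) = 20)
u(k) = -3 + (-1 + k)/(2*k) (u(k) = -3 + (k - 1)/(k + k) = -3 + (-1 + k)/((2*k)) = -3 + (-1 + k)*(1/(2*k)) = -3 + (-1 + k)/(2*k))
17 + p*u((-1*2*(-5) + (-3 - 1*6))*(-5)) = 17 + 20*((-1 - 5*(-1*2*(-5) + (-3 - 1*6))*(-5))/(2*(((-1*2*(-5) + (-3 - 1*6))*(-5))))) = 17 + 20*((-1 - 5*(-2*(-5) + (-3 - 6))*(-5))/(2*(((-2*(-5) + (-3 - 6))*(-5))))) = 17 + 20*((-1 - 5*(10 - 9)*(-5))/(2*(((10 - 9)*(-5))))) = 17 + 20*((-1 - 5*(-5))/(2*((1*(-5))))) = 17 + 20*((1/2)*(-1 - 5*(-5))/(-5)) = 17 + 20*((1/2)*(-1/5)*(-1 + 25)) = 17 + 20*((1/2)*(-1/5)*24) = 17 + 20*(-12/5) = 17 - 48 = -31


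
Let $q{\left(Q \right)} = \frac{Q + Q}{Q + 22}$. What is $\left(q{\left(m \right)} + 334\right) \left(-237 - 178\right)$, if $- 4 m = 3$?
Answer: $- \frac{2355872}{17} \approx -1.3858 \cdot 10^{5}$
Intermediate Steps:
$m = - \frac{3}{4}$ ($m = \left(- \frac{1}{4}\right) 3 = - \frac{3}{4} \approx -0.75$)
$q{\left(Q \right)} = \frac{2 Q}{22 + Q}$
$\left(q{\left(m \right)} + 334\right) \left(-237 - 178\right) = \left(2 \left(- \frac{3}{4}\right) \frac{1}{22 - \frac{3}{4}} + 334\right) \left(-237 - 178\right) = \left(2 \left(- \frac{3}{4}\right) \frac{1}{\frac{85}{4}} + 334\right) \left(-415\right) = \left(2 \left(- \frac{3}{4}\right) \frac{4}{85} + 334\right) \left(-415\right) = \left(- \frac{6}{85} + 334\right) \left(-415\right) = \frac{28384}{85} \left(-415\right) = - \frac{2355872}{17}$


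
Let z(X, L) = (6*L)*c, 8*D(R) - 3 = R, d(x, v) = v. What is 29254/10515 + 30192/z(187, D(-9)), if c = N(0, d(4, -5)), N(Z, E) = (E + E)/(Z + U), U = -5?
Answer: -35245066/10515 ≈ -3351.9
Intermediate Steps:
D(R) = 3/8 + R/8
N(Z, E) = 2*E/(-5 + Z) (N(Z, E) = (E + E)/(Z - 5) = (2*E)/(-5 + Z) = 2*E/(-5 + Z))
c = 2 (c = 2*(-5)/(-5 + 0) = 2*(-5)/(-5) = 2*(-5)*(-1/5) = 2)
z(X, L) = 12*L (z(X, L) = (6*L)*2 = 12*L)
29254/10515 + 30192/z(187, D(-9)) = 29254/10515 + 30192/((12*(3/8 + (1/8)*(-9)))) = 29254*(1/10515) + 30192/((12*(3/8 - 9/8))) = 29254/10515 + 30192/((12*(-3/4))) = 29254/10515 + 30192/(-9) = 29254/10515 + 30192*(-1/9) = 29254/10515 - 10064/3 = -35245066/10515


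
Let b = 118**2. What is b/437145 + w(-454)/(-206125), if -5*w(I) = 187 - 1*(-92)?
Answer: 2894477191/90106513125 ≈ 0.032123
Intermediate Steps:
b = 13924
w(I) = -279/5 (w(I) = -(187 - 1*(-92))/5 = -(187 + 92)/5 = -1/5*279 = -279/5)
b/437145 + w(-454)/(-206125) = 13924/437145 - 279/5/(-206125) = 13924*(1/437145) - 279/5*(-1/206125) = 13924/437145 + 279/1030625 = 2894477191/90106513125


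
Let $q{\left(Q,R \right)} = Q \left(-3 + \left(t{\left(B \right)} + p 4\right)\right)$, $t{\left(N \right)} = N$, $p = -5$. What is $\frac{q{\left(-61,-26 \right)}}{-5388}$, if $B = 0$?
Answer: $- \frac{1403}{5388} \approx -0.26039$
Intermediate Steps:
$q{\left(Q,R \right)} = - 23 Q$ ($q{\left(Q,R \right)} = Q \left(-3 + \left(0 - 20\right)\right) = Q \left(-3 - 20\right) = Q \left(-23\right) = - 23 Q$)
$\frac{q{\left(-61,-26 \right)}}{-5388} = \frac{\left(-23\right) \left(-61\right)}{-5388} = 1403 \left(- \frac{1}{5388}\right) = - \frac{1403}{5388}$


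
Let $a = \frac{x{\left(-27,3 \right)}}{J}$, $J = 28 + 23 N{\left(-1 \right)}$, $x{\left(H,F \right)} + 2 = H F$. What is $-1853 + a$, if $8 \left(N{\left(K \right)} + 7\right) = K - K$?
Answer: $- \frac{246366}{133} \approx -1852.4$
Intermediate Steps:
$N{\left(K \right)} = -7$ ($N{\left(K \right)} = -7 + \frac{K - K}{8} = -7 + \frac{1}{8} \cdot 0 = -7 + 0 = -7$)
$x{\left(H,F \right)} = -2 + F H$ ($x{\left(H,F \right)} = -2 + H F = -2 + F H$)
$J = -133$ ($J = 28 + 23 \left(-7\right) = 28 - 161 = -133$)
$a = \frac{83}{133}$ ($a = \frac{-2 + 3 \left(-27\right)}{-133} = \left(-2 - 81\right) \left(- \frac{1}{133}\right) = \left(-83\right) \left(- \frac{1}{133}\right) = \frac{83}{133} \approx 0.62406$)
$-1853 + a = -1853 + \frac{83}{133} = - \frac{246366}{133}$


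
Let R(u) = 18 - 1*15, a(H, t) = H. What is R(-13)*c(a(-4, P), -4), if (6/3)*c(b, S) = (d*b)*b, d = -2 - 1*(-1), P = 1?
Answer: -24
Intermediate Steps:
d = -1 (d = -2 + 1 = -1)
c(b, S) = -b**2/2 (c(b, S) = ((-b)*b)/2 = (-b**2)/2 = -b**2/2)
R(u) = 3 (R(u) = 18 - 15 = 3)
R(-13)*c(a(-4, P), -4) = 3*(-1/2*(-4)**2) = 3*(-1/2*16) = 3*(-8) = -24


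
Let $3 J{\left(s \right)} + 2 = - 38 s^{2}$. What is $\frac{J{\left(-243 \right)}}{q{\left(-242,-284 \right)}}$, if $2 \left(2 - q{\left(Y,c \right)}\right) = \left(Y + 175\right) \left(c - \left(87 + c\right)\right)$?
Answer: $\frac{4487728}{17475} \approx 256.81$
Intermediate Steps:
$J{\left(s \right)} = - \frac{2}{3} - \frac{38 s^{2}}{3}$ ($J{\left(s \right)} = - \frac{2}{3} + \frac{\left(-38\right) s^{2}}{3} = - \frac{2}{3} - \frac{38 s^{2}}{3}$)
$q{\left(Y,c \right)} = \frac{15229}{2} + \frac{87 Y}{2}$ ($q{\left(Y,c \right)} = 2 - \frac{\left(Y + 175\right) \left(c - \left(87 + c\right)\right)}{2} = 2 - \frac{\left(175 + Y\right) \left(-87\right)}{2} = 2 - \frac{-15225 - 87 Y}{2} = 2 + \left(\frac{15225}{2} + \frac{87 Y}{2}\right) = \frac{15229}{2} + \frac{87 Y}{2}$)
$\frac{J{\left(-243 \right)}}{q{\left(-242,-284 \right)}} = \frac{- \frac{2}{3} - \frac{38 \left(-243\right)^{2}}{3}}{\frac{15229}{2} + \frac{87}{2} \left(-242\right)} = \frac{- \frac{2}{3} - 747954}{\frac{15229}{2} - 10527} = \frac{- \frac{2}{3} - 747954}{- \frac{5825}{2}} = \left(- \frac{2243864}{3}\right) \left(- \frac{2}{5825}\right) = \frac{4487728}{17475}$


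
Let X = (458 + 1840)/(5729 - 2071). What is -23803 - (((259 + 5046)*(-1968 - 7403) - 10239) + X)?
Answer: 90900550790/1829 ≈ 4.9700e+7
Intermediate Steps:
X = 1149/1829 (X = 2298/3658 = 2298*(1/3658) = 1149/1829 ≈ 0.62821)
-23803 - (((259 + 5046)*(-1968 - 7403) - 10239) + X) = -23803 - (((259 + 5046)*(-1968 - 7403) - 10239) + 1149/1829) = -23803 - ((5305*(-9371) - 10239) + 1149/1829) = -23803 - ((-49713155 - 10239) + 1149/1829) = -23803 - (-49723394 + 1149/1829) = -23803 - 1*(-90944086477/1829) = -23803 + 90944086477/1829 = 90900550790/1829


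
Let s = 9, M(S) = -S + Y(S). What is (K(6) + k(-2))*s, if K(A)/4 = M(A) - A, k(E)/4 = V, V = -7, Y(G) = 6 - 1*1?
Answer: -504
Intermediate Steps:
Y(G) = 5 (Y(G) = 6 - 1 = 5)
k(E) = -28 (k(E) = 4*(-7) = -28)
M(S) = 5 - S (M(S) = -S + 5 = 5 - S)
K(A) = 20 - 8*A (K(A) = 4*((5 - A) - A) = 4*(5 - 2*A) = 20 - 8*A)
(K(6) + k(-2))*s = ((20 - 8*6) - 28)*9 = ((20 - 48) - 28)*9 = (-28 - 28)*9 = -56*9 = -504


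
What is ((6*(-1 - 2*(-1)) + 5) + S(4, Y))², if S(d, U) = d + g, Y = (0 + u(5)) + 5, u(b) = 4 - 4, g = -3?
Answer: 144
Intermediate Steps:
u(b) = 0
Y = 5 (Y = (0 + 0) + 5 = 0 + 5 = 5)
S(d, U) = -3 + d (S(d, U) = d - 3 = -3 + d)
((6*(-1 - 2*(-1)) + 5) + S(4, Y))² = ((6*(-1 - 2*(-1)) + 5) + (-3 + 4))² = ((6*(-1 + 2) + 5) + 1)² = ((6*1 + 5) + 1)² = ((6 + 5) + 1)² = (11 + 1)² = 12² = 144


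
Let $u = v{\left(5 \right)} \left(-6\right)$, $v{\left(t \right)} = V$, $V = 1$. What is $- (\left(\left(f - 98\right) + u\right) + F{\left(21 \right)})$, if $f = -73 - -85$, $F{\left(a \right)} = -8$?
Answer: $100$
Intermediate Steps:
$v{\left(t \right)} = 1$
$f = 12$ ($f = -73 + 85 = 12$)
$u = -6$ ($u = 1 \left(-6\right) = -6$)
$- (\left(\left(f - 98\right) + u\right) + F{\left(21 \right)}) = - (\left(\left(12 - 98\right) - 6\right) - 8) = - (\left(-86 - 6\right) - 8) = - (-92 - 8) = \left(-1\right) \left(-100\right) = 100$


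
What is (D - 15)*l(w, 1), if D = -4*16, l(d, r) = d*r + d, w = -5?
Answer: 790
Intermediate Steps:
l(d, r) = d + d*r
D = -64
(D - 15)*l(w, 1) = (-64 - 15)*(-5*(1 + 1)) = -(-395)*2 = -79*(-10) = 790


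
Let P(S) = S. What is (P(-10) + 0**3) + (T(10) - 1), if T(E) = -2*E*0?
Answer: -11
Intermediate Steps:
T(E) = 0
(P(-10) + 0**3) + (T(10) - 1) = (-10 + 0**3) + (0 - 1) = (-10 + 0) - 1 = -10 - 1 = -11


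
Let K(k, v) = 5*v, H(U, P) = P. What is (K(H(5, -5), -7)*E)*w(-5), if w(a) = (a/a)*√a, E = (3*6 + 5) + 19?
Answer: -1470*I*√5 ≈ -3287.0*I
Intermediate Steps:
E = 42 (E = (18 + 5) + 19 = 23 + 19 = 42)
w(a) = √a (w(a) = 1*√a = √a)
(K(H(5, -5), -7)*E)*w(-5) = ((5*(-7))*42)*√(-5) = (-35*42)*(I*√5) = -1470*I*√5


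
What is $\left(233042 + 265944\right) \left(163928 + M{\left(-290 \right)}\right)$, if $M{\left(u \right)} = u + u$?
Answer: $81508365128$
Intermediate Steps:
$M{\left(u \right)} = 2 u$
$\left(233042 + 265944\right) \left(163928 + M{\left(-290 \right)}\right) = \left(233042 + 265944\right) \left(163928 + 2 \left(-290\right)\right) = 498986 \left(163928 - 580\right) = 498986 \cdot 163348 = 81508365128$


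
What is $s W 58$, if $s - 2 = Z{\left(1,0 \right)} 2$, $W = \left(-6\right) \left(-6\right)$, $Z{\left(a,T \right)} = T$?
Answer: $4176$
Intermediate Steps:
$W = 36$
$s = 2$ ($s = 2 + 0 \cdot 2 = 2 + 0 = 2$)
$s W 58 = 2 \cdot 36 \cdot 58 = 72 \cdot 58 = 4176$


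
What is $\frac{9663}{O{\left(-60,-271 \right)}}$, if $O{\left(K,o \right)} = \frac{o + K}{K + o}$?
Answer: $9663$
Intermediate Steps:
$O{\left(K,o \right)} = 1$ ($O{\left(K,o \right)} = \frac{K + o}{K + o} = 1$)
$\frac{9663}{O{\left(-60,-271 \right)}} = \frac{9663}{1} = 9663 \cdot 1 = 9663$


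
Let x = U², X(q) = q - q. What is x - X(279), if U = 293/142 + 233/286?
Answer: 853866841/103083409 ≈ 8.2833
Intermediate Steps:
U = 29221/10153 (U = 293*(1/142) + 233*(1/286) = 293/142 + 233/286 = 29221/10153 ≈ 2.8781)
X(q) = 0
x = 853866841/103083409 (x = (29221/10153)² = 853866841/103083409 ≈ 8.2833)
x - X(279) = 853866841/103083409 - 1*0 = 853866841/103083409 + 0 = 853866841/103083409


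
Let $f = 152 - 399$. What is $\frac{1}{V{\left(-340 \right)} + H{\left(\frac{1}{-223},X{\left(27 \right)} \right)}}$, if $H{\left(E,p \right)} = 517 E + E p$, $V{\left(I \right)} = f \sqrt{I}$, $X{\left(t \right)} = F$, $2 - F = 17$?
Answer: $- \frac{55973}{515765941372} + \frac{12283063 i \sqrt{85}}{515765941372} \approx -1.0852 \cdot 10^{-7} + 0.00021957 i$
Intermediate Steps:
$f = -247$ ($f = 152 - 399 = -247$)
$F = -15$ ($F = 2 - 17 = -15$)
$X{\left(t \right)} = -15$
$V{\left(I \right)} = - 247 \sqrt{I}$
$\frac{1}{V{\left(-340 \right)} + H{\left(\frac{1}{-223},X{\left(27 \right)} \right)}} = \frac{1}{- 247 \sqrt{-340} + \frac{517 - 15}{-223}} = \frac{1}{- 247 \cdot 2 i \sqrt{85} - \frac{502}{223}} = \frac{1}{- 494 i \sqrt{85} - \frac{502}{223}} = \frac{1}{- \frac{502}{223} - 494 i \sqrt{85}}$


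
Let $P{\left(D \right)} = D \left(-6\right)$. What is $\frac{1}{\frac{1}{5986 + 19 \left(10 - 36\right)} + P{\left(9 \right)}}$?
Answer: $- \frac{5492}{296567} \approx -0.018519$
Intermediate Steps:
$P{\left(D \right)} = - 6 D$
$\frac{1}{\frac{1}{5986 + 19 \left(10 - 36\right)} + P{\left(9 \right)}} = \frac{1}{\frac{1}{5986 + 19 \left(10 - 36\right)} - 54} = \frac{1}{\frac{1}{5986 + 19 \left(-26\right)} - 54} = \frac{1}{\frac{1}{5986 - 494} - 54} = \frac{1}{\frac{1}{5492} - 54} = \frac{1}{- \frac{296567}{5492}} = - \frac{5492}{296567}$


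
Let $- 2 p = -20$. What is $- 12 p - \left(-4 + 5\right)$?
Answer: $-121$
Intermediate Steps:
$p = 10$ ($p = \left(- \frac{1}{2}\right) \left(-20\right) = 10$)
$- 12 p - \left(-4 + 5\right) = \left(-12\right) 10 - \left(-4 + 5\right) = -120 - 1 = -121$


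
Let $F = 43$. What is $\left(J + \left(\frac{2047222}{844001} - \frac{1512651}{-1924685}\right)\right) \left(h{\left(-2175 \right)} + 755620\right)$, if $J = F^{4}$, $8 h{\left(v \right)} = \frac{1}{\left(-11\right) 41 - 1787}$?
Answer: $\frac{1788879455212598739848044297}{692473888145720} \approx 2.5833 \cdot 10^{12}$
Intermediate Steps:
$h{\left(v \right)} = - \frac{1}{17904}$ ($h{\left(v \right)} = \frac{1}{8 \left(\left(-11\right) 41 - 1787\right)} = \frac{1}{8 \left(-451 - 1787\right)} = \frac{1}{8 \left(-2238\right)} = \frac{1}{8} \left(- \frac{1}{2238}\right) = - \frac{1}{17904}$)
$J = 3418801$ ($J = 43^{4} = 3418801$)
$\left(J + \left(\frac{2047222}{844001} - \frac{1512651}{-1924685}\right)\right) \left(h{\left(-2175 \right)} + 755620\right) = \left(3418801 + \left(\frac{2047222}{844001} - \frac{1512651}{-1924685}\right)\right) \left(- \frac{1}{17904} + 755620\right) = \left(3418801 + \left(2047222 \cdot \frac{1}{844001} - - \frac{216093}{274955}\right)\right) \frac{13528620479}{17904} = \left(3418801 + \left(\frac{2047222}{844001} + \frac{216093}{274955}\right)\right) \frac{13528620479}{17904} = \left(3418801 + \frac{745276633103}{232062294955}\right) \frac{13528620479}{17904} = \frac{793375551331082058}{232062294955} \cdot \frac{13528620479}{17904} = \frac{1788879455212598739848044297}{692473888145720}$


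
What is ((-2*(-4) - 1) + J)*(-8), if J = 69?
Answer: -608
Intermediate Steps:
((-2*(-4) - 1) + J)*(-8) = ((-2*(-4) - 1) + 69)*(-8) = ((8 - 1) + 69)*(-8) = (7 + 69)*(-8) = 76*(-8) = -608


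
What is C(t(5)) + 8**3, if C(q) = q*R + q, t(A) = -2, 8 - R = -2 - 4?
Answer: 482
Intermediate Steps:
R = 14 (R = 8 - (-2 - 4) = 8 - 1*(-6) = 8 + 6 = 14)
C(q) = 15*q (C(q) = q*14 + q = 14*q + q = 15*q)
C(t(5)) + 8**3 = 15*(-2) + 8**3 = -30 + 512 = 482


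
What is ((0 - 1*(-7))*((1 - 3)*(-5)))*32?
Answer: 2240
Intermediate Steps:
((0 - 1*(-7))*((1 - 3)*(-5)))*32 = ((0 + 7)*(-2*(-5)))*32 = (7*10)*32 = 70*32 = 2240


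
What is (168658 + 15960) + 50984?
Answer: 235602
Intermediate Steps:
(168658 + 15960) + 50984 = 184618 + 50984 = 235602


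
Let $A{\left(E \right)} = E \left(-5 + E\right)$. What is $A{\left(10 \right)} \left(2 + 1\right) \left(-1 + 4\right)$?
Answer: $450$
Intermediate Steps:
$A{\left(10 \right)} \left(2 + 1\right) \left(-1 + 4\right) = 10 \left(-5 + 10\right) \left(2 + 1\right) \left(-1 + 4\right) = 10 \cdot 5 \cdot 3 \cdot 3 = 50 \cdot 9 = 450$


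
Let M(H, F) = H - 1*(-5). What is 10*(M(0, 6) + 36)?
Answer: 410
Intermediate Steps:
M(H, F) = 5 + H (M(H, F) = H + 5 = 5 + H)
10*(M(0, 6) + 36) = 10*((5 + 0) + 36) = 10*(5 + 36) = 10*41 = 410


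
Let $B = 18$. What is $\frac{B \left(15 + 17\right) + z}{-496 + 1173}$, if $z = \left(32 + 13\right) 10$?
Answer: $\frac{1026}{677} \approx 1.5155$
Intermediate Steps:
$z = 450$ ($z = 45 \cdot 10 = 450$)
$\frac{B \left(15 + 17\right) + z}{-496 + 1173} = \frac{18 \left(15 + 17\right) + 450}{-496 + 1173} = \frac{18 \cdot 32 + 450}{677} = \left(576 + 450\right) \frac{1}{677} = 1026 \cdot \frac{1}{677} = \frac{1026}{677}$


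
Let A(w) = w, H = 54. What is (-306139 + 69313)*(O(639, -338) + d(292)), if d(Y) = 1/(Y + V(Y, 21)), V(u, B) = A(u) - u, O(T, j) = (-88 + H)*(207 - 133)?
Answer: 86994597123/146 ≈ 5.9585e+8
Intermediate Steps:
O(T, j) = -2516 (O(T, j) = (-88 + 54)*(207 - 133) = -34*74 = -2516)
V(u, B) = 0 (V(u, B) = u - u = 0)
d(Y) = 1/Y (d(Y) = 1/(Y + 0) = 1/Y)
(-306139 + 69313)*(O(639, -338) + d(292)) = (-306139 + 69313)*(-2516 + 1/292) = -236826*(-2516 + 1/292) = -236826*(-734671/292) = 86994597123/146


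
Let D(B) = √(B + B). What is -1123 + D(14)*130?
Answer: -1123 + 260*√7 ≈ -435.10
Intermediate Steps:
D(B) = √2*√B (D(B) = √(2*B) = √2*√B)
-1123 + D(14)*130 = -1123 + (√2*√14)*130 = -1123 + (2*√7)*130 = -1123 + 260*√7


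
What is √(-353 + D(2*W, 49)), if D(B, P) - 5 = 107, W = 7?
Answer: I*√241 ≈ 15.524*I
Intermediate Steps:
D(B, P) = 112 (D(B, P) = 5 + 107 = 112)
√(-353 + D(2*W, 49)) = √(-353 + 112) = √(-241) = I*√241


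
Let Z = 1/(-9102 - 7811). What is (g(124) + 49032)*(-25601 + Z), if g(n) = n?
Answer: -21284042381384/16913 ≈ -1.2584e+9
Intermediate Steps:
Z = -1/16913 (Z = 1/(-16913) = -1/16913 ≈ -5.9126e-5)
(g(124) + 49032)*(-25601 + Z) = (124 + 49032)*(-25601 - 1/16913) = 49156*(-432989714/16913) = -21284042381384/16913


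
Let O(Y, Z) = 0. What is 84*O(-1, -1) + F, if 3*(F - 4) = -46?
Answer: -34/3 ≈ -11.333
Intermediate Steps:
F = -34/3 (F = 4 + (1/3)*(-46) = 4 - 46/3 = -34/3 ≈ -11.333)
84*O(-1, -1) + F = 84*0 - 34/3 = 0 - 34/3 = -34/3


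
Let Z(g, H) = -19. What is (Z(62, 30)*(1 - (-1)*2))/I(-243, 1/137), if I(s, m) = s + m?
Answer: 7809/33290 ≈ 0.23458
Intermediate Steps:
I(s, m) = m + s
(Z(62, 30)*(1 - (-1)*2))/I(-243, 1/137) = (-19*(1 - (-1)*2))/(1/137 - 243) = (-19*(1 - 1*(-2)))/(1/137 - 243) = (-19*(1 + 2))/(-33290/137) = -19*3*(-137/33290) = -57*(-137/33290) = 7809/33290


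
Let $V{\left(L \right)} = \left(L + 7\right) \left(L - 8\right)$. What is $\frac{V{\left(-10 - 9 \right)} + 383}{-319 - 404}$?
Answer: $- \frac{707}{723} \approx -0.97787$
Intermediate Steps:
$V{\left(L \right)} = \left(-8 + L\right) \left(7 + L\right)$ ($V{\left(L \right)} = \left(7 + L\right) \left(-8 + L\right) = \left(-8 + L\right) \left(7 + L\right)$)
$\frac{V{\left(-10 - 9 \right)} + 383}{-319 - 404} = \frac{\left(-56 + \left(-10 - 9\right)^{2} - \left(-10 - 9\right)\right) + 383}{-319 - 404} = \frac{\left(-56 + \left(-19\right)^{2} - -19\right) + 383}{-723} = \left(\left(-56 + 361 + 19\right) + 383\right) \left(- \frac{1}{723}\right) = \left(324 + 383\right) \left(- \frac{1}{723}\right) = 707 \left(- \frac{1}{723}\right) = - \frac{707}{723}$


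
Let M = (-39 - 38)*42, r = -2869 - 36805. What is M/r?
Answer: 1617/19837 ≈ 0.081514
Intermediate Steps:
r = -39674
M = -3234 (M = -77*42 = -3234)
M/r = -3234/(-39674) = -3234*(-1/39674) = 1617/19837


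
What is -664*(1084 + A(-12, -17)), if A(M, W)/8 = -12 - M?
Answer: -719776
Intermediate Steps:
A(M, W) = -96 - 8*M (A(M, W) = 8*(-12 - M) = -96 - 8*M)
-664*(1084 + A(-12, -17)) = -664*(1084 + (-96 - 8*(-12))) = -664*(1084 + (-96 + 96)) = -664*(1084 + 0) = -664*1084 = -719776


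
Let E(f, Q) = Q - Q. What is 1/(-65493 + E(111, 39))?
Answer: -1/65493 ≈ -1.5269e-5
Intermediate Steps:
E(f, Q) = 0
1/(-65493 + E(111, 39)) = 1/(-65493 + 0) = 1/(-65493) = -1/65493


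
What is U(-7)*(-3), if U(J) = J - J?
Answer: 0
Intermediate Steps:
U(J) = 0
U(-7)*(-3) = 0*(-3) = 0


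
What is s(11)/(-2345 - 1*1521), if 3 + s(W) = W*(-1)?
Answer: 7/1933 ≈ 0.0036213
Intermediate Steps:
s(W) = -3 - W (s(W) = -3 + W*(-1) = -3 - W)
s(11)/(-2345 - 1*1521) = (-3 - 1*11)/(-2345 - 1*1521) = (-3 - 11)/(-2345 - 1521) = -14/(-3866) = -14*(-1/3866) = 7/1933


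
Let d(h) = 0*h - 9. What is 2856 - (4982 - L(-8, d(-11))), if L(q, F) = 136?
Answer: -1990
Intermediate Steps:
d(h) = -9 (d(h) = 0 - 9 = -9)
2856 - (4982 - L(-8, d(-11))) = 2856 - (4982 - 1*136) = 2856 - (4982 - 136) = 2856 - 1*4846 = 2856 - 4846 = -1990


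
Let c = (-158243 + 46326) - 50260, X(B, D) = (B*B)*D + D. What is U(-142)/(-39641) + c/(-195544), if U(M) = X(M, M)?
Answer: 566355414377/7751559704 ≈ 73.063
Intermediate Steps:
X(B, D) = D + D*B² (X(B, D) = B²*D + D = D*B² + D = D + D*B²)
c = -162177 (c = -111917 - 50260 = -162177)
U(M) = M*(1 + M²)
U(-142)/(-39641) + c/(-195544) = (-142 + (-142)³)/(-39641) - 162177/(-195544) = (-142 - 2863288)*(-1/39641) - 162177*(-1/195544) = -2863430*(-1/39641) + 162177/195544 = 2863430/39641 + 162177/195544 = 566355414377/7751559704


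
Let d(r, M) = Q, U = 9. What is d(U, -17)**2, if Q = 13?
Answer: 169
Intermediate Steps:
d(r, M) = 13
d(U, -17)**2 = 13**2 = 169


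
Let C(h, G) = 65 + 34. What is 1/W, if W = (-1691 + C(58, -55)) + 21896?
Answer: 1/20304 ≈ 4.9251e-5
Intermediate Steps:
C(h, G) = 99
W = 20304 (W = (-1691 + 99) + 21896 = -1592 + 21896 = 20304)
1/W = 1/20304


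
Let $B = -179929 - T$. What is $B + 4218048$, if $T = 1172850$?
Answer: $2865269$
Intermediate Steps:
$B = -1352779$ ($B = -179929 - 1172850 = -1352779$)
$B + 4218048 = -1352779 + 4218048 = 2865269$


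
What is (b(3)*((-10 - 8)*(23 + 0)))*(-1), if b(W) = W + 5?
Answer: 3312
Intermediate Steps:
b(W) = 5 + W
(b(3)*((-10 - 8)*(23 + 0)))*(-1) = ((5 + 3)*((-10 - 8)*(23 + 0)))*(-1) = (8*(-18*23))*(-1) = (8*(-414))*(-1) = -3312*(-1) = 3312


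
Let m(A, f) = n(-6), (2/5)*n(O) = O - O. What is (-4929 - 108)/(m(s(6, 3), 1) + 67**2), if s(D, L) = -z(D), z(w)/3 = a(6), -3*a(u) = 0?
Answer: -5037/4489 ≈ -1.1221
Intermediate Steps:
a(u) = 0 (a(u) = -1/3*0 = 0)
z(w) = 0 (z(w) = 3*0 = 0)
s(D, L) = 0 (s(D, L) = -1*0 = 0)
n(O) = 0 (n(O) = 5*(O - O)/2 = (5/2)*0 = 0)
m(A, f) = 0
(-4929 - 108)/(m(s(6, 3), 1) + 67**2) = (-4929 - 108)/(0 + 67**2) = -5037/(0 + 4489) = -5037/4489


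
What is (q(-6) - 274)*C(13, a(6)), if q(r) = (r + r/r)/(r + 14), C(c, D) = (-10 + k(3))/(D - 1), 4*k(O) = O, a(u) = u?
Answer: 81289/160 ≈ 508.06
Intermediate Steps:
k(O) = O/4
C(c, D) = -37/(4*(-1 + D)) (C(c, D) = (-10 + (1/4)*3)/(D - 1) = (-10 + 3/4)/(-1 + D) = -37/(4*(-1 + D)))
q(r) = (1 + r)/(14 + r) (q(r) = (r + 1)/(14 + r) = (1 + r)/(14 + r))
(q(-6) - 274)*C(13, a(6)) = ((1 - 6)/(14 - 6) - 274)*(-37/(-4 + 4*6)) = (-5/8 - 274)*(-37/(-4 + 24)) = ((1/8)*(-5) - 274)*(-37/20) = (-5/8 - 274)*(-37*1/20) = -2197/8*(-37/20) = 81289/160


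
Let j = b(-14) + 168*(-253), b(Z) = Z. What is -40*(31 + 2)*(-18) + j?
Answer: -18758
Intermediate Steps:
j = -42518 (j = -14 + 168*(-253) = -14 - 42504 = -42518)
-40*(31 + 2)*(-18) + j = -40*(31 + 2)*(-18) - 42518 = -40*33*(-18) - 42518 = -1320*(-18) - 42518 = 23760 - 42518 = -18758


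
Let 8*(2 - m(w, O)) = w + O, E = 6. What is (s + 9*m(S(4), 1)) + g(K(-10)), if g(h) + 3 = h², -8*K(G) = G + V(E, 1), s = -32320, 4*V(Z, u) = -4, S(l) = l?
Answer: -2067759/64 ≈ -32309.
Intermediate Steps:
V(Z, u) = -1 (V(Z, u) = (¼)*(-4) = -1)
m(w, O) = 2 - O/8 - w/8 (m(w, O) = 2 - (w + O)/8 = 2 - (O + w)/8 = 2 + (-O/8 - w/8) = 2 - O/8 - w/8)
K(G) = ⅛ - G/8 (K(G) = -(G - 1)/8 = -(-1 + G)/8 = ⅛ - G/8)
g(h) = -3 + h²
(s + 9*m(S(4), 1)) + g(K(-10)) = (-32320 + 9*(2 - ⅛*1 - ⅛*4)) + (-3 + (⅛ - ⅛*(-10))²) = (-32320 + 9*(2 - ⅛ - ½)) + (-3 + (⅛ + 5/4)²) = (-32320 + 9*(11/8)) + (-3 + (11/8)²) = (-32320 + 99/8) + (-3 + 121/64) = -258461/8 - 71/64 = -2067759/64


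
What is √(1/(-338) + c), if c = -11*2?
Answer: I*√14874/26 ≈ 4.6907*I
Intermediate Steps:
c = -22
√(1/(-338) + c) = √(1/(-338) - 22) = √(-1/338 - 22) = √(-7437/338) = I*√14874/26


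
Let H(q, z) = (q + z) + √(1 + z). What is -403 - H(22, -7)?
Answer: -418 - I*√6 ≈ -418.0 - 2.4495*I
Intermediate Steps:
H(q, z) = q + z + √(1 + z)
-403 - H(22, -7) = -403 - (22 - 7 + √(1 - 7)) = -403 - (22 - 7 + √(-6)) = -403 - (22 - 7 + I*√6) = -403 - (15 + I*√6) = -403 + (-15 - I*√6) = -418 - I*√6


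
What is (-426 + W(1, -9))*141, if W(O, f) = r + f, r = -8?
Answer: -62463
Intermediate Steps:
W(O, f) = -8 + f
(-426 + W(1, -9))*141 = (-426 + (-8 - 9))*141 = (-426 - 17)*141 = -443*141 = -62463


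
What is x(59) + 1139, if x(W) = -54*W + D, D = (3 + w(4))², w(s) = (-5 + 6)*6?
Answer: -1966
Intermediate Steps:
w(s) = 6 (w(s) = 1*6 = 6)
D = 81 (D = (3 + 6)² = 9² = 81)
x(W) = 81 - 54*W (x(W) = -54*W + 81 = 81 - 54*W)
x(59) + 1139 = (81 - 54*59) + 1139 = (81 - 3186) + 1139 = -3105 + 1139 = -1966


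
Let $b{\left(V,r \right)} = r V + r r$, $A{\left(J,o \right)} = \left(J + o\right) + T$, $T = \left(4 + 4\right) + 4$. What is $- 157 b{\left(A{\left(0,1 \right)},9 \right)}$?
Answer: $-31086$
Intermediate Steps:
$T = 12$ ($T = 8 + 4 = 12$)
$A{\left(J,o \right)} = 12 + J + o$ ($A{\left(J,o \right)} = \left(J + o\right) + 12 = 12 + J + o$)
$b{\left(V,r \right)} = r^{2} + V r$ ($b{\left(V,r \right)} = V r + r^{2} = r^{2} + V r$)
$- 157 b{\left(A{\left(0,1 \right)},9 \right)} = - 157 \cdot 9 \left(\left(12 + 0 + 1\right) + 9\right) = - 157 \cdot 9 \left(13 + 9\right) = - 157 \cdot 9 \cdot 22 = \left(-157\right) 198 = -31086$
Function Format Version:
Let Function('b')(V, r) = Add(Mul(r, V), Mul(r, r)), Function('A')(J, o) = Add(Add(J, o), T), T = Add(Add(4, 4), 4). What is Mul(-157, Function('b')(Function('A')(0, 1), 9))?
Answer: -31086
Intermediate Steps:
T = 12 (T = Add(8, 4) = 12)
Function('A')(J, o) = Add(12, J, o) (Function('A')(J, o) = Add(Add(J, o), 12) = Add(12, J, o))
Function('b')(V, r) = Add(Pow(r, 2), Mul(V, r)) (Function('b')(V, r) = Add(Mul(V, r), Pow(r, 2)) = Add(Pow(r, 2), Mul(V, r)))
Mul(-157, Function('b')(Function('A')(0, 1), 9)) = Mul(-157, Mul(9, Add(Add(12, 0, 1), 9))) = Mul(-157, Mul(9, Add(13, 9))) = Mul(-157, Mul(9, 22)) = Mul(-157, 198) = -31086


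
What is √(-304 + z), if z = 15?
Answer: 17*I ≈ 17.0*I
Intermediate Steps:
√(-304 + z) = √(-304 + 15) = √(-289) = 17*I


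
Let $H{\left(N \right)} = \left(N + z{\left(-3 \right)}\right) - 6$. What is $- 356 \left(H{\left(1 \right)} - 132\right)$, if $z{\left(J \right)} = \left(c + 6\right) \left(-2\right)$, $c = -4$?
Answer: $50196$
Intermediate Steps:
$z{\left(J \right)} = -4$ ($z{\left(J \right)} = \left(-4 + 6\right) \left(-2\right) = 2 \left(-2\right) = -4$)
$H{\left(N \right)} = -10 + N$ ($H{\left(N \right)} = \left(N - 4\right) - 6 = \left(-4 + N\right) - 6 = -10 + N$)
$- 356 \left(H{\left(1 \right)} - 132\right) = - 356 \left(\left(-10 + 1\right) - 132\right) = - 356 \left(-9 - 132\right) = \left(-356\right) \left(-141\right) = 50196$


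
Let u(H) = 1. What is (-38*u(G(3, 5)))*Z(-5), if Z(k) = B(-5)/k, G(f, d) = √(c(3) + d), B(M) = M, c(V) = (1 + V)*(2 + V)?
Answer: -38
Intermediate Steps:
G(f, d) = √(20 + d) (G(f, d) = √((2 + 3² + 3*3) + d) = √((2 + 9 + 9) + d) = √(20 + d))
Z(k) = -5/k
(-38*u(G(3, 5)))*Z(-5) = (-38*1)*(-5/(-5)) = -(-190)*(-1)/5 = -38*1 = -38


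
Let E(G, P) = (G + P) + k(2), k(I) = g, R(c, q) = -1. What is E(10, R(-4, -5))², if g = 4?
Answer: 169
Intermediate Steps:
k(I) = 4
E(G, P) = 4 + G + P (E(G, P) = (G + P) + 4 = 4 + G + P)
E(10, R(-4, -5))² = (4 + 10 - 1)² = 13² = 169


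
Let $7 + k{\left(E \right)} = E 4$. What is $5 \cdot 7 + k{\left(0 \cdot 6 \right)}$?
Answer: $28$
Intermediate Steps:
$k{\left(E \right)} = -7 + 4 E$ ($k{\left(E \right)} = -7 + E 4 = -7 + 4 E$)
$5 \cdot 7 + k{\left(0 \cdot 6 \right)} = 5 \cdot 7 - \left(7 - 4 \cdot 0 \cdot 6\right) = 35 + \left(-7 + 4 \cdot 0\right) = 35 + \left(-7 + 0\right) = 35 - 7 = 28$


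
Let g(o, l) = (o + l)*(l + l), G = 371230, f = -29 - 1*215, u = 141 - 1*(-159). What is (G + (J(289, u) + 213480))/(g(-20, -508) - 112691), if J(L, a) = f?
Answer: 584466/423757 ≈ 1.3792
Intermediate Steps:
u = 300 (u = 141 + 159 = 300)
f = -244 (f = -29 - 215 = -244)
g(o, l) = 2*l*(l + o) (g(o, l) = (l + o)*(2*l) = 2*l*(l + o))
J(L, a) = -244
(G + (J(289, u) + 213480))/(g(-20, -508) - 112691) = (371230 + (-244 + 213480))/(2*(-508)*(-508 - 20) - 112691) = (371230 + 213236)/(2*(-508)*(-528) - 112691) = 584466/(536448 - 112691) = 584466/423757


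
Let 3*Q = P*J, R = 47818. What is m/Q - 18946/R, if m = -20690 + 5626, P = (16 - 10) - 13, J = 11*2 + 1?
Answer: 154138625/549907 ≈ 280.30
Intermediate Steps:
J = 23 (J = 22 + 1 = 23)
P = -7 (P = 6 - 13 = -7)
m = -15064
Q = -161/3 (Q = (-7*23)/3 = (1/3)*(-161) = -161/3 ≈ -53.667)
m/Q - 18946/R = -15064/(-161/3) - 18946/47818 = -15064*(-3/161) - 18946*1/47818 = 6456/23 - 9473/23909 = 154138625/549907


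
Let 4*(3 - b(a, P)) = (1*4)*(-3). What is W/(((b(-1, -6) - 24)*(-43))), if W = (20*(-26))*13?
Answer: -3380/387 ≈ -8.7339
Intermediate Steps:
b(a, P) = 6 (b(a, P) = 3 - 1*4*(-3)/4 = 3 - (-3) = 3 - ¼*(-12) = 3 + 3 = 6)
W = -6760 (W = -520*13 = -6760)
W/(((b(-1, -6) - 24)*(-43))) = -6760*(-1/(43*(6 - 24))) = -6760/((-18*(-43))) = -6760/774 = -6760*1/774 = -3380/387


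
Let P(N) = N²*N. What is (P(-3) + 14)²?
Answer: 169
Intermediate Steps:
P(N) = N³
(P(-3) + 14)² = ((-3)³ + 14)² = (-27 + 14)² = (-13)² = 169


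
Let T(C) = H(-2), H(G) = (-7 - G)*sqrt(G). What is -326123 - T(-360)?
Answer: -326123 + 5*I*sqrt(2) ≈ -3.2612e+5 + 7.0711*I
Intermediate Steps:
H(G) = sqrt(G)*(-7 - G)
T(C) = -5*I*sqrt(2) (T(C) = sqrt(-2)*(-7 - 1*(-2)) = (I*sqrt(2))*(-7 + 2) = (I*sqrt(2))*(-5) = -5*I*sqrt(2))
-326123 - T(-360) = -326123 - (-5)*I*sqrt(2) = -326123 + 5*I*sqrt(2)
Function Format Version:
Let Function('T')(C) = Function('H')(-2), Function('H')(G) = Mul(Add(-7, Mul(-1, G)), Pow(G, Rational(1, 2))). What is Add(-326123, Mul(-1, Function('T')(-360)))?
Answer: Add(-326123, Mul(5, I, Pow(2, Rational(1, 2)))) ≈ Add(-3.2612e+5, Mul(7.0711, I))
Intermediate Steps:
Function('H')(G) = Mul(Pow(G, Rational(1, 2)), Add(-7, Mul(-1, G)))
Function('T')(C) = Mul(-5, I, Pow(2, Rational(1, 2))) (Function('T')(C) = Mul(Pow(-2, Rational(1, 2)), Add(-7, Mul(-1, -2))) = Mul(Mul(I, Pow(2, Rational(1, 2))), Add(-7, 2)) = Mul(Mul(I, Pow(2, Rational(1, 2))), -5) = Mul(-5, I, Pow(2, Rational(1, 2))))
Add(-326123, Mul(-1, Function('T')(-360))) = Add(-326123, Mul(-1, Mul(-5, I, Pow(2, Rational(1, 2))))) = Add(-326123, Mul(5, I, Pow(2, Rational(1, 2))))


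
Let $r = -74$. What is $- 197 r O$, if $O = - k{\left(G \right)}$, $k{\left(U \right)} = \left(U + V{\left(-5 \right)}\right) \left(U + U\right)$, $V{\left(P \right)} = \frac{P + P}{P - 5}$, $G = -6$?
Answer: $-874680$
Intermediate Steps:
$V{\left(P \right)} = \frac{2 P}{-5 + P}$
$k{\left(U \right)} = 2 U \left(1 + U\right)$ ($k{\left(U \right)} = \left(U + 2 \left(-5\right) \frac{1}{-5 - 5}\right) \left(U + U\right) = \left(U + 2 \left(-5\right) \frac{1}{-10}\right) 2 U = \left(U + 2 \left(-5\right) \left(- \frac{1}{10}\right)\right) 2 U = \left(U + 1\right) 2 U = \left(1 + U\right) 2 U = 2 U \left(1 + U\right)$)
$O = -60$ ($O = - 2 \left(-6\right) \left(1 - 6\right) = - 2 \left(-6\right) \left(-5\right) = \left(-1\right) 60 = -60$)
$- 197 r O = \left(-197\right) \left(-74\right) \left(-60\right) = 14578 \left(-60\right) = -874680$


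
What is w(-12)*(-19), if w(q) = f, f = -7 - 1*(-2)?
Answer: 95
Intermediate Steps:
f = -5 (f = -7 + 2 = -5)
w(q) = -5
w(-12)*(-19) = -5*(-19) = 95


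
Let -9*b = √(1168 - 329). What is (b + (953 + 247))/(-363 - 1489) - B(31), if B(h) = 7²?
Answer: -22987/463 + √839/16668 ≈ -49.646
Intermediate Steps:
B(h) = 49
b = -√839/9 (b = -√(1168 - 329)/9 = -√839/9 ≈ -3.2184)
(b + (953 + 247))/(-363 - 1489) - B(31) = (-√839/9 + (953 + 247))/(-363 - 1489) - 1*49 = (-√839/9 + 1200)/(-1852) - 49 = (1200 - √839/9)*(-1/1852) - 49 = (-300/463 + √839/16668) - 49 = -22987/463 + √839/16668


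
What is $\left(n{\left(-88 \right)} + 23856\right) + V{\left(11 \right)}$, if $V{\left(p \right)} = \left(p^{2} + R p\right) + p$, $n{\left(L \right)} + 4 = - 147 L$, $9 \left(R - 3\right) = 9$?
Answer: $36964$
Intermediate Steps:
$R = 4$ ($R = 3 + \frac{1}{9} \cdot 9 = 3 + 1 = 4$)
$n{\left(L \right)} = -4 - 147 L$
$V{\left(p \right)} = p^{2} + 5 p$ ($V{\left(p \right)} = \left(p^{2} + 4 p\right) + p = p^{2} + 5 p$)
$\left(n{\left(-88 \right)} + 23856\right) + V{\left(11 \right)} = \left(\left(-4 - -12936\right) + 23856\right) + 11 \left(5 + 11\right) = \left(\left(-4 + 12936\right) + 23856\right) + 11 \cdot 16 = \left(12932 + 23856\right) + 176 = 36788 + 176 = 36964$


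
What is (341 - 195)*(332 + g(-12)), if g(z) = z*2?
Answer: 44968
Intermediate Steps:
g(z) = 2*z
(341 - 195)*(332 + g(-12)) = (341 - 195)*(332 + 2*(-12)) = 146*(332 - 24) = 146*308 = 44968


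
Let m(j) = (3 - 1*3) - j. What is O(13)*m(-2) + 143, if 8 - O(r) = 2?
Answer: 155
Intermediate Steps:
O(r) = 6 (O(r) = 8 - 1*2 = 8 - 2 = 6)
m(j) = -j (m(j) = (3 - 3) - j = 0 - j = -j)
O(13)*m(-2) + 143 = 6*(-1*(-2)) + 143 = 6*2 + 143 = 12 + 143 = 155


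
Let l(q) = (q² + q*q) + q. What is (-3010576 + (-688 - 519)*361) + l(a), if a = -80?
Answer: -3433583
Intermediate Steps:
l(q) = q + 2*q² (l(q) = (q² + q²) + q = 2*q² + q = q + 2*q²)
(-3010576 + (-688 - 519)*361) + l(a) = (-3010576 + (-688 - 519)*361) - 80*(1 + 2*(-80)) = (-3010576 - 1207*361) - 80*(1 - 160) = (-3010576 - 435727) - 80*(-159) = -3446303 + 12720 = -3433583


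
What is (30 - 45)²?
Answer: 225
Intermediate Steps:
(30 - 45)² = (-15)² = 225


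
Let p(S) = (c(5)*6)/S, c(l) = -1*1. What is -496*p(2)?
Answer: 1488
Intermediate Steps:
c(l) = -1
p(S) = -6/S (p(S) = (-1*6)/S = -6/S)
-496*p(2) = -(-2976)/2 = -496*(-3) = 1488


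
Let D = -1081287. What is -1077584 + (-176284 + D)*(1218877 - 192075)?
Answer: -1291277495526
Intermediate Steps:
-1077584 + (-176284 + D)*(1218877 - 192075) = -1077584 + (-176284 - 1081287)*(1218877 - 192075) = -1077584 - 1257571*1026802 = -1077584 - 1291276417942 = -1291277495526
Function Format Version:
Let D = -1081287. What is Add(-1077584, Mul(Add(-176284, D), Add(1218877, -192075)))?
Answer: -1291277495526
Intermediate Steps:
Add(-1077584, Mul(Add(-176284, D), Add(1218877, -192075))) = Add(-1077584, Mul(Add(-176284, -1081287), Add(1218877, -192075))) = Add(-1077584, Mul(-1257571, 1026802)) = Add(-1077584, -1291276417942) = -1291277495526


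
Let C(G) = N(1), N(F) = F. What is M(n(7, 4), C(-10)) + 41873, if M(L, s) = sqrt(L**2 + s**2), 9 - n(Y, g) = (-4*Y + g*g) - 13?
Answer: 41873 + sqrt(1157) ≈ 41907.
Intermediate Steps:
n(Y, g) = 22 - g**2 + 4*Y (n(Y, g) = 9 - ((-4*Y + g*g) - 13) = 9 - ((-4*Y + g**2) - 13) = 9 - ((g**2 - 4*Y) - 13) = 9 - (-13 + g**2 - 4*Y) = 9 + (13 - g**2 + 4*Y) = 22 - g**2 + 4*Y)
C(G) = 1
M(n(7, 4), C(-10)) + 41873 = sqrt((22 - 1*4**2 + 4*7)**2 + 1**2) + 41873 = sqrt((22 - 1*16 + 28)**2 + 1) + 41873 = sqrt((22 - 16 + 28)**2 + 1) + 41873 = sqrt(34**2 + 1) + 41873 = sqrt(1156 + 1) + 41873 = sqrt(1157) + 41873 = 41873 + sqrt(1157)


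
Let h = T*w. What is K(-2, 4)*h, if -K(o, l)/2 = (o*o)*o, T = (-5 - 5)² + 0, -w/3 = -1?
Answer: 4800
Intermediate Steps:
w = 3 (w = -3*(-1) = 3)
T = 100 (T = (-10)² + 0 = 100 + 0 = 100)
h = 300 (h = 100*3 = 300)
K(o, l) = -2*o³ (K(o, l) = -2*o*o*o = -2*o²*o = -2*o³)
K(-2, 4)*h = -2*(-2)³*300 = -2*(-8)*300 = 16*300 = 4800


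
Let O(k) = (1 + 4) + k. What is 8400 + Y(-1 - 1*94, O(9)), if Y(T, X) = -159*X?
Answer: 6174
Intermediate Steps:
O(k) = 5 + k
8400 + Y(-1 - 1*94, O(9)) = 8400 - 159*(5 + 9) = 8400 - 159*14 = 8400 - 2226 = 6174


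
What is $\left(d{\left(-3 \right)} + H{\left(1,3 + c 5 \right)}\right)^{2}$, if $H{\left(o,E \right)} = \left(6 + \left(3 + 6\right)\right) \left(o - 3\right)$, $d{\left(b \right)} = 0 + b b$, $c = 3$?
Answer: $441$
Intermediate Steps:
$d{\left(b \right)} = b^{2}$ ($d{\left(b \right)} = 0 + b^{2} = b^{2}$)
$H{\left(o,E \right)} = -45 + 15 o$ ($H{\left(o,E \right)} = \left(6 + 9\right) \left(-3 + o\right) = 15 \left(-3 + o\right) = -45 + 15 o$)
$\left(d{\left(-3 \right)} + H{\left(1,3 + c 5 \right)}\right)^{2} = \left(\left(-3\right)^{2} + \left(-45 + 15 \cdot 1\right)\right)^{2} = \left(9 + \left(-45 + 15\right)\right)^{2} = \left(9 - 30\right)^{2} = \left(-21\right)^{2} = 441$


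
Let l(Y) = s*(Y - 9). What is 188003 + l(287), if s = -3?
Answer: 187169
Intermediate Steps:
l(Y) = 27 - 3*Y (l(Y) = -3*(Y - 9) = -3*(-9 + Y) = 27 - 3*Y)
188003 + l(287) = 188003 + (27 - 3*287) = 188003 + (27 - 861) = 188003 - 834 = 187169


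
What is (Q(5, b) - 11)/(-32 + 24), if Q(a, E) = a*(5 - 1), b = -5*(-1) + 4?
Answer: -9/8 ≈ -1.1250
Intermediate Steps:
b = 9 (b = 5 + 4 = 9)
Q(a, E) = 4*a (Q(a, E) = a*4 = 4*a)
(Q(5, b) - 11)/(-32 + 24) = (4*5 - 11)/(-32 + 24) = (20 - 11)/(-8) = -⅛*9 = -9/8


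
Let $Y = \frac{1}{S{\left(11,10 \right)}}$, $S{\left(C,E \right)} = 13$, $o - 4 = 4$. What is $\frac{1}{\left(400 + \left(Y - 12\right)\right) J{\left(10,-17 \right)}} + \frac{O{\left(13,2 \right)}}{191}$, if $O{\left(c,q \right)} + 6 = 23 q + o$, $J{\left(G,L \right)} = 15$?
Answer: $\frac{3634883}{14453925} \approx 0.25148$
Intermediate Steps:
$o = 8$ ($o = 4 + 4 = 8$)
$O{\left(c,q \right)} = 2 + 23 q$ ($O{\left(c,q \right)} = -6 + \left(23 q + 8\right) = -6 + \left(8 + 23 q\right) = 2 + 23 q$)
$Y = \frac{1}{13} \approx 0.076923$
$\frac{1}{\left(400 + \left(Y - 12\right)\right) J{\left(10,-17 \right)}} + \frac{O{\left(13,2 \right)}}{191} = \frac{1}{\left(400 + \left(\frac{1}{13} - 12\right)\right) 15} + \frac{2 + 23 \cdot 2}{191} = \frac{1}{400 + \left(\frac{1}{13} - 12\right)} \frac{1}{15} + \left(2 + 46\right) \frac{1}{191} = \frac{1}{400 - \frac{155}{13}} \cdot \frac{1}{15} + 48 \cdot \frac{1}{191} = \frac{1}{\frac{5045}{13}} \cdot \frac{1}{15} + \frac{48}{191} = \frac{13}{5045} \cdot \frac{1}{15} + \frac{48}{191} = \frac{13}{75675} + \frac{48}{191} = \frac{3634883}{14453925}$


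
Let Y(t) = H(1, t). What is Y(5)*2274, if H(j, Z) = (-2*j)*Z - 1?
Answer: -25014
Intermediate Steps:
H(j, Z) = -1 - 2*Z*j (H(j, Z) = -2*Z*j - 1 = -1 - 2*Z*j)
Y(t) = -1 - 2*t (Y(t) = -1 - 2*t*1 = -1 - 2*t)
Y(5)*2274 = (-1 - 2*5)*2274 = (-1 - 10)*2274 = -11*2274 = -25014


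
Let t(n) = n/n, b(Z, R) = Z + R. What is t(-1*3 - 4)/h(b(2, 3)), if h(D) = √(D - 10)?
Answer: -I*√5/5 ≈ -0.44721*I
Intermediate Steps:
b(Z, R) = R + Z
h(D) = √(-10 + D)
t(n) = 1
t(-1*3 - 4)/h(b(2, 3)) = 1/√(-10 + (3 + 2)) = 1/√(-10 + 5) = 1/√(-5) = 1/(I*√5) = 1*(-I*√5/5) = -I*√5/5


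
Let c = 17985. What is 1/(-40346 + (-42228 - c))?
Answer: -1/100559 ≈ -9.9444e-6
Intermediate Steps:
1/(-40346 + (-42228 - c)) = 1/(-40346 + (-42228 - 1*17985)) = 1/(-40346 + (-42228 - 17985)) = 1/(-40346 - 60213) = 1/(-100559) = -1/100559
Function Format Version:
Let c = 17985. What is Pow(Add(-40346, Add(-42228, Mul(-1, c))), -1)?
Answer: Rational(-1, 100559) ≈ -9.9444e-6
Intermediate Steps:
Pow(Add(-40346, Add(-42228, Mul(-1, c))), -1) = Pow(Add(-40346, Add(-42228, Mul(-1, 17985))), -1) = Pow(Add(-40346, Add(-42228, -17985)), -1) = Pow(Add(-40346, -60213), -1) = Pow(-100559, -1) = Rational(-1, 100559)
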